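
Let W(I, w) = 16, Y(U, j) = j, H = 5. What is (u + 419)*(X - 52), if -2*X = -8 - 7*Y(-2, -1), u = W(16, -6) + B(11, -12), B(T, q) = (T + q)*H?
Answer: -22145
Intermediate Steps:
B(T, q) = 5*T + 5*q (B(T, q) = (T + q)*5 = 5*T + 5*q)
u = 11 (u = 16 + (5*11 + 5*(-12)) = 16 + (55 - 60) = 16 - 5 = 11)
X = 1/2 (X = -(-8 - 7*(-1))/2 = -(-8 + 7)/2 = -1/2*(-1) = 1/2 ≈ 0.50000)
(u + 419)*(X - 52) = (11 + 419)*(1/2 - 52) = 430*(-103/2) = -22145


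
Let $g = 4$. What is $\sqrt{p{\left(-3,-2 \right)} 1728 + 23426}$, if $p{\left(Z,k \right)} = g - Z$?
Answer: $\sqrt{35522} \approx 188.47$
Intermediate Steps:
$p{\left(Z,k \right)} = 4 - Z$
$\sqrt{p{\left(-3,-2 \right)} 1728 + 23426} = \sqrt{\left(4 - -3\right) 1728 + 23426} = \sqrt{\left(4 + 3\right) 1728 + 23426} = \sqrt{7 \cdot 1728 + 23426} = \sqrt{12096 + 23426} = \sqrt{35522}$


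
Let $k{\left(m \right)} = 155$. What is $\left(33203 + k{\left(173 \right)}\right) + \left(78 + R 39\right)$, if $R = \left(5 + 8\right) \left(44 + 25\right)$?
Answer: $68419$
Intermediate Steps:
$R = 897$ ($R = 13 \cdot 69 = 897$)
$\left(33203 + k{\left(173 \right)}\right) + \left(78 + R 39\right) = \left(33203 + 155\right) + \left(78 + 897 \cdot 39\right) = 33358 + \left(78 + 34983\right) = 33358 + 35061 = 68419$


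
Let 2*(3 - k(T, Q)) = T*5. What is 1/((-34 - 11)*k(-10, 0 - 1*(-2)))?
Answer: -1/1260 ≈ -0.00079365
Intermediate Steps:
k(T, Q) = 3 - 5*T/2 (k(T, Q) = 3 - T*5/2 = 3 - 5*T/2)
1/((-34 - 11)*k(-10, 0 - 1*(-2))) = 1/((-34 - 11)*(3 - 5/2*(-10))) = 1/(-45*(3 + 25)) = 1/(-45*28) = 1/(-1260) = -1/1260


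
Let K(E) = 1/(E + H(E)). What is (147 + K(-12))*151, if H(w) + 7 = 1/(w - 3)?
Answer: 6346077/286 ≈ 22189.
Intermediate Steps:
H(w) = -7 + 1/(-3 + w) (H(w) = -7 + 1/(w - 3) = -7 + 1/(-3 + w))
K(E) = 1/(E + (22 - 7*E)/(-3 + E))
(147 + K(-12))*151 = (147 + (-3 - 12)/(22 + (-12)**2 - 10*(-12)))*151 = (147 - 15/(22 + 144 + 120))*151 = (147 - 15/286)*151 = (42027/286)*151 = 6346077/286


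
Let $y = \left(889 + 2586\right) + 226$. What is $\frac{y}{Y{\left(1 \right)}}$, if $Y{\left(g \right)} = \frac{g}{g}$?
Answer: $3701$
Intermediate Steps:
$y = 3701$ ($y = 3475 + 226 = 3701$)
$Y{\left(g \right)} = 1$
$\frac{y}{Y{\left(1 \right)}} = \frac{3701}{1} = 3701 \cdot 1 = 3701$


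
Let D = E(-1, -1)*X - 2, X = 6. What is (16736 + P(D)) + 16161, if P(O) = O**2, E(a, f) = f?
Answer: 32961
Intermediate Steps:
D = -8 (D = -1*6 - 2 = -6 - 2 = -8)
(16736 + P(D)) + 16161 = (16736 + (-8)**2) + 16161 = (16736 + 64) + 16161 = 16800 + 16161 = 32961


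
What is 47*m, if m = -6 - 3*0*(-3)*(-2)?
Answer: -282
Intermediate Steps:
m = -6 (m = -6 - 0*(-2) = -6 - 3*0 = -6 + 0 = -6)
47*m = 47*(-6) = -282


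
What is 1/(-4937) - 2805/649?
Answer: -1258994/291283 ≈ -4.3222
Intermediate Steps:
1/(-4937) - 2805/649 = -1/4937 - 2805/649 = -1/4937 - 1*255/59 = -1/4937 - 255/59 = -1258994/291283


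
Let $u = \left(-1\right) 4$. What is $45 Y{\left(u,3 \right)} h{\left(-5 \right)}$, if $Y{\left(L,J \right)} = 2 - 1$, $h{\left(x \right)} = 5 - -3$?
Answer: $360$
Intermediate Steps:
$u = -4$
$h{\left(x \right)} = 8$ ($h{\left(x \right)} = 5 + 3 = 8$)
$Y{\left(L,J \right)} = 1$
$45 Y{\left(u,3 \right)} h{\left(-5 \right)} = 45 \cdot 1 \cdot 8 = 45 \cdot 8 = 360$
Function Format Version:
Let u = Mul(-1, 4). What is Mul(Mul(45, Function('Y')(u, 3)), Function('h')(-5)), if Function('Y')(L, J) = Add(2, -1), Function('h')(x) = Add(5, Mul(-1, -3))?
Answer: 360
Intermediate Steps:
u = -4
Function('h')(x) = 8 (Function('h')(x) = Add(5, 3) = 8)
Function('Y')(L, J) = 1
Mul(Mul(45, Function('Y')(u, 3)), Function('h')(-5)) = Mul(Mul(45, 1), 8) = Mul(45, 8) = 360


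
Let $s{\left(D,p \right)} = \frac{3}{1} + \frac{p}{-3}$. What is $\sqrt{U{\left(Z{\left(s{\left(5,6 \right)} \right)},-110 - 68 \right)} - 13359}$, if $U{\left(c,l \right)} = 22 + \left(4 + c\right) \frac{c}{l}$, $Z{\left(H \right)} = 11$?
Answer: $\frac{i \sqrt{422598878}}{178} \approx 115.49 i$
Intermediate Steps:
$s{\left(D,p \right)} = 3 - \frac{p}{3}$ ($s{\left(D,p \right)} = 3 \cdot 1 + p \left(- \frac{1}{3}\right) = 3 - \frac{p}{3}$)
$U{\left(c,l \right)} = 22 + \frac{c \left(4 + c\right)}{l}$
$\sqrt{U{\left(Z{\left(s{\left(5,6 \right)} \right)},-110 - 68 \right)} - 13359} = \sqrt{\frac{11^{2} + 4 \cdot 11 + 22 \left(-110 - 68\right)}{-110 - 68} - 13359} = \sqrt{\frac{121 + 44 + 22 \left(-110 - 68\right)}{-110 - 68} - 13359} = \sqrt{\frac{121 + 44 + 22 \left(-178\right)}{-178} - 13359} = \sqrt{- \frac{121 + 44 - 3916}{178} - 13359} = \sqrt{\left(- \frac{1}{178}\right) \left(-3751\right) - 13359} = \sqrt{\frac{3751}{178} - 13359} = \sqrt{- \frac{2374151}{178}} = \frac{i \sqrt{422598878}}{178}$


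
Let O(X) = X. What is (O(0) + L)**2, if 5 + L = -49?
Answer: 2916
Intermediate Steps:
L = -54 (L = -5 - 49 = -54)
(O(0) + L)**2 = (0 - 54)**2 = (-54)**2 = 2916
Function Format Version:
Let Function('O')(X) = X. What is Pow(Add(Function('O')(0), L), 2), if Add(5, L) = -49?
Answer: 2916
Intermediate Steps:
L = -54 (L = Add(-5, -49) = -54)
Pow(Add(Function('O')(0), L), 2) = Pow(Add(0, -54), 2) = Pow(-54, 2) = 2916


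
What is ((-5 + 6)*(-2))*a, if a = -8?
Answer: 16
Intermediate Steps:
((-5 + 6)*(-2))*a = ((-5 + 6)*(-2))*(-8) = (1*(-2))*(-8) = -2*(-8) = 16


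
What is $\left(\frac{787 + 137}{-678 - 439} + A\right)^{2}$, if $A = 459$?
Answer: $\frac{261917744841}{1247689} \approx 2.0992 \cdot 10^{5}$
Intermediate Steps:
$\left(\frac{787 + 137}{-678 - 439} + A\right)^{2} = \left(\frac{787 + 137}{-678 - 439} + 459\right)^{2} = \left(\frac{924}{-1117} + 459\right)^{2} = \left(924 \left(- \frac{1}{1117}\right) + 459\right)^{2} = \left(- \frac{924}{1117} + 459\right)^{2} = \left(\frac{511779}{1117}\right)^{2} = \frac{261917744841}{1247689}$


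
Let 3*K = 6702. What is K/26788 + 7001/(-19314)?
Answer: -487822/1747917 ≈ -0.27909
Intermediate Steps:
K = 2234 (K = (1/3)*6702 = 2234)
K/26788 + 7001/(-19314) = 2234/26788 + 7001/(-19314) = 2234*(1/26788) + 7001*(-1/19314) = 1117/13394 - 7001/19314 = -487822/1747917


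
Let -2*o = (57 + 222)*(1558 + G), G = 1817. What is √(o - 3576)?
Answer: I*√1897554/2 ≈ 688.76*I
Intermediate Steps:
o = -941625/2 (o = -(57 + 222)*(1558 + 1817)/2 = -279*3375/2 = -½*941625 = -941625/2 ≈ -4.7081e+5)
√(o - 3576) = √(-941625/2 - 3576) = √(-948777/2) = I*√1897554/2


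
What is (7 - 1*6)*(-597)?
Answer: -597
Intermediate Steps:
(7 - 1*6)*(-597) = (7 - 6)*(-597) = 1*(-597) = -597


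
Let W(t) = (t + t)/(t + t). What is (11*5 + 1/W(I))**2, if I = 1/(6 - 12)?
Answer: 3136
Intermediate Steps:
I = -1/6 (I = 1/(-6) = -1/6 ≈ -0.16667)
W(t) = 1 (W(t) = (2*t)/((2*t)) = (2*t)*(1/(2*t)) = 1)
(11*5 + 1/W(I))**2 = (11*5 + 1/1)**2 = (55 + 1)**2 = 56**2 = 3136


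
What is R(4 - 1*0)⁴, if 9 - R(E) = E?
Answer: 625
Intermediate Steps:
R(E) = 9 - E
R(4 - 1*0)⁴ = (9 - (4 - 1*0))⁴ = (9 - (4 + 0))⁴ = (9 - 1*4)⁴ = (9 - 4)⁴ = 5⁴ = 625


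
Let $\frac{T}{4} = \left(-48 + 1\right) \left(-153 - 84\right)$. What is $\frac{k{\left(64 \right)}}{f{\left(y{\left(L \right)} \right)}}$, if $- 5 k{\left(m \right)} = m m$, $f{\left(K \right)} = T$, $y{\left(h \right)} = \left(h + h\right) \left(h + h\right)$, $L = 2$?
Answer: $- \frac{1024}{55695} \approx -0.018386$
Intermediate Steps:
$T = 44556$ ($T = 4 \left(-48 + 1\right) \left(-153 - 84\right) = 4 \left(\left(-47\right) \left(-237\right)\right) = 4 \cdot 11139 = 44556$)
$y{\left(h \right)} = 4 h^{2}$ ($y{\left(h \right)} = 2 h 2 h = 4 h^{2}$)
$f{\left(K \right)} = 44556$
$k{\left(m \right)} = - \frac{m^{2}}{5}$ ($k{\left(m \right)} = - \frac{m m}{5} = - \frac{m^{2}}{5}$)
$\frac{k{\left(64 \right)}}{f{\left(y{\left(L \right)} \right)}} = \frac{\left(- \frac{1}{5}\right) 64^{2}}{44556} = \left(- \frac{1}{5}\right) 4096 \cdot \frac{1}{44556} = \left(- \frac{4096}{5}\right) \frac{1}{44556} = - \frac{1024}{55695}$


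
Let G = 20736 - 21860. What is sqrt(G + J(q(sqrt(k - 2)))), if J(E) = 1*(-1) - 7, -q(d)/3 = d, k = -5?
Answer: 2*I*sqrt(283) ≈ 33.645*I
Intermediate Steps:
q(d) = -3*d
J(E) = -8 (J(E) = -1 - 7 = -8)
G = -1124
sqrt(G + J(q(sqrt(k - 2)))) = sqrt(-1124 - 8) = sqrt(-1132) = 2*I*sqrt(283)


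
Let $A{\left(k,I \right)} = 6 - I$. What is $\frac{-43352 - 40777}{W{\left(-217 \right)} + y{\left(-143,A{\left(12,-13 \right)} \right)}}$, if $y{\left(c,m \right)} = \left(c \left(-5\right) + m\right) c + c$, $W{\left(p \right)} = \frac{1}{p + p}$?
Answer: $\frac{36511986}{45615571} \approx 0.80043$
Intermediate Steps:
$W{\left(p \right)} = \frac{1}{2 p}$
$y{\left(c,m \right)} = c + c \left(m - 5 c\right)$ ($y{\left(c,m \right)} = \left(- 5 c + m\right) c + c = \left(m - 5 c\right) c + c = c \left(m - 5 c\right) + c = c + c \left(m - 5 c\right)$)
$\frac{-43352 - 40777}{W{\left(-217 \right)} + y{\left(-143,A{\left(12,-13 \right)} \right)}} = \frac{-43352 - 40777}{\frac{1}{2 \left(-217\right)} - 143 \left(1 + \left(6 - -13\right) - -715\right)} = - \frac{84129}{\frac{1}{2} \left(- \frac{1}{217}\right) - 143 \left(1 + \left(6 + 13\right) + 715\right)} = - \frac{84129}{- \frac{1}{434} - 143 \left(1 + 19 + 715\right)} = - \frac{84129}{- \frac{1}{434} - 105105} = - \frac{84129}{- \frac{45615571}{434}} = \left(-84129\right) \left(- \frac{434}{45615571}\right) = \frac{36511986}{45615571}$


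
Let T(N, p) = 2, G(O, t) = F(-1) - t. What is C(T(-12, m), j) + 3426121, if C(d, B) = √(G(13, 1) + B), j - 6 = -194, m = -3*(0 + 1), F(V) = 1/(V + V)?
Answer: 3426121 + I*√758/2 ≈ 3.4261e+6 + 13.766*I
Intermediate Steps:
F(V) = 1/(2*V)
m = -3 (m = -3*1 = -3)
j = -188 (j = 6 - 194 = -188)
G(O, t) = -½ - t (G(O, t) = (½)/(-1) - t = (½)*(-1) - t = -½ - t)
C(d, B) = √(-3/2 + B) (C(d, B) = √((-½ - 1*1) + B) = √((-½ - 1) + B) = √(-3/2 + B))
C(T(-12, m), j) + 3426121 = √(-6 + 4*(-188))/2 + 3426121 = √(-6 - 752)/2 + 3426121 = √(-758)/2 + 3426121 = (I*√758)/2 + 3426121 = I*√758/2 + 3426121 = 3426121 + I*√758/2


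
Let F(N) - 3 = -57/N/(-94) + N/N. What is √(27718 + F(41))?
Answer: √411763845830/3854 ≈ 166.50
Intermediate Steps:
F(N) = 4 + 57/(94*N) (F(N) = 3 + (-57/N/(-94) + N/N) = 3 + (-57/N*(-1/94) + 1) = 3 + (57/(94*N) + 1) = 3 + (1 + 57/(94*N)) = 4 + 57/(94*N))
√(27718 + F(41)) = √(27718 + (4 + (57/94)/41)) = √(27718 + (4 + (57/94)*(1/41))) = √(27718 + (4 + 57/3854)) = √(27718 + 15473/3854) = √(106840645/3854) = √411763845830/3854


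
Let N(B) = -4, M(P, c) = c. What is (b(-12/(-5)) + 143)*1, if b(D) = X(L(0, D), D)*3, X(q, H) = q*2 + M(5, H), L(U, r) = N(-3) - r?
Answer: 559/5 ≈ 111.80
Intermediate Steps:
L(U, r) = -4 - r
X(q, H) = H + 2*q (X(q, H) = q*2 + H = 2*q + H = H + 2*q)
b(D) = -24 - 3*D (b(D) = (D + 2*(-4 - D))*3 = (D + (-8 - 2*D))*3 = (-8 - D)*3 = -24 - 3*D)
(b(-12/(-5)) + 143)*1 = ((-24 - (-36)/(-5)) + 143)*1 = ((-24 - (-36)*(-1)/5) + 143)*1 = ((-24 - 3*12/5) + 143)*1 = ((-24 - 36/5) + 143)*1 = (-156/5 + 143)*1 = (559/5)*1 = 559/5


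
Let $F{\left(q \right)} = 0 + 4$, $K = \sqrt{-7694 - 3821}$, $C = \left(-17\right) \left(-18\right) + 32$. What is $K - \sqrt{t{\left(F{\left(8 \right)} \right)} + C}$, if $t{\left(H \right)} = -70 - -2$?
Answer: $- 3 \sqrt{30} + 7 i \sqrt{235} \approx -16.432 + 107.31 i$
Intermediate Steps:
$C = 338$ ($C = 306 + 32 = 338$)
$K = 7 i \sqrt{235}$ ($K = \sqrt{-11515} = 7 i \sqrt{235} \approx 107.31 i$)
$F{\left(q \right)} = 4$
$t{\left(H \right)} = -68$ ($t{\left(H \right)} = -70 + 2 = -68$)
$K - \sqrt{t{\left(F{\left(8 \right)} \right)} + C} = 7 i \sqrt{235} - \sqrt{-68 + 338} = 7 i \sqrt{235} - \sqrt{270} = 7 i \sqrt{235} - 3 \sqrt{30} = - 3 \sqrt{30} + 7 i \sqrt{235}$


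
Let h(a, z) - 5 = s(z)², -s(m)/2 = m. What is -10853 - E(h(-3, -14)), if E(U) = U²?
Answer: -633374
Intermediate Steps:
s(m) = -2*m
h(a, z) = 5 + 4*z² (h(a, z) = 5 + (-2*z)² = 5 + 4*z²)
-10853 - E(h(-3, -14)) = -10853 - (5 + 4*(-14)²)² = -10853 - (5 + 4*196)² = -10853 - (5 + 784)² = -10853 - 1*789² = -10853 - 1*622521 = -10853 - 622521 = -633374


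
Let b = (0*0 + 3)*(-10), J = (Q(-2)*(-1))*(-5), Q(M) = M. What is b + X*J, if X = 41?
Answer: -440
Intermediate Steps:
J = -10 (J = -2*(-1)*(-5) = 2*(-5) = -10)
b = -30 (b = (0 + 3)*(-10) = 3*(-10) = -30)
b + X*J = -30 + 41*(-10) = -30 - 410 = -440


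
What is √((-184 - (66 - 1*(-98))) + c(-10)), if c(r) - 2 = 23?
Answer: I*√323 ≈ 17.972*I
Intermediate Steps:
c(r) = 25 (c(r) = 2 + 23 = 25)
√((-184 - (66 - 1*(-98))) + c(-10)) = √((-184 - (66 - 1*(-98))) + 25) = √((-184 - (66 + 98)) + 25) = √((-184 - 1*164) + 25) = √((-184 - 164) + 25) = √(-348 + 25) = √(-323) = I*√323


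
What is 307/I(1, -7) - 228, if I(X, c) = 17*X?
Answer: -3569/17 ≈ -209.94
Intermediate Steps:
307/I(1, -7) - 228 = 307/(17*1) - 228 = 307/17 - 228 = -3569/17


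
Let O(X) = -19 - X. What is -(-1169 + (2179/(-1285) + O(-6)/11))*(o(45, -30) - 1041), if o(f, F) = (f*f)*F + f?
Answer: -1022790937794/14135 ≈ -7.2359e+7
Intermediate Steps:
o(f, F) = f + F*f**2 (o(f, F) = f**2*F + f = F*f**2 + f = f + F*f**2)
-(-1169 + (2179/(-1285) + O(-6)/11))*(o(45, -30) - 1041) = -(-1169 + (2179/(-1285) + (-19 - 1*(-6))/11))*(45*(1 - 30*45) - 1041) = -(-1169 + (2179*(-1/1285) + (-19 + 6)*(1/11)))*(45*(1 - 1350) - 1041) = -(-1169 + (-2179/1285 - 13*1/11))*(45*(-1349) - 1041) = -(-1169 + (-2179/1285 - 13/11))*(-60705 - 1041) = -(-1169 - 40674/14135)*(-61746) = -(-16564489)*(-61746)/14135 = -1*1022790937794/14135 = -1022790937794/14135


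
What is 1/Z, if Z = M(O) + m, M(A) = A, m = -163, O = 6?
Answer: -1/157 ≈ -0.0063694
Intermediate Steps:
Z = -157 (Z = 6 - 163 = -157)
1/Z = 1/(-157) = -1/157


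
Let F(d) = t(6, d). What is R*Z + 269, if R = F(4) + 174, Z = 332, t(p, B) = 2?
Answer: 58701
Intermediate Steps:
F(d) = 2
R = 176 (R = 2 + 174 = 176)
R*Z + 269 = 176*332 + 269 = 58432 + 269 = 58701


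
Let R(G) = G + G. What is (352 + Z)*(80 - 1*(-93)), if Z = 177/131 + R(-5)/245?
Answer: 392346527/6419 ≈ 61123.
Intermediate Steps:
R(G) = 2*G
Z = 8411/6419 (Z = 177/131 + (2*(-5))/245 = 177*(1/131) - 10*1/245 = 177/131 - 2/49 = 8411/6419 ≈ 1.3103)
(352 + Z)*(80 - 1*(-93)) = (352 + 8411/6419)*(80 - 1*(-93)) = 2267899*(80 + 93)/6419 = (2267899/6419)*173 = 392346527/6419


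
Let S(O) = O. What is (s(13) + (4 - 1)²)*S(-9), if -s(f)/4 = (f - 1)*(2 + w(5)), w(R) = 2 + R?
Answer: 3807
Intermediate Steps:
s(f) = 36 - 36*f (s(f) = -4*(f - 1)*(2 + (2 + 5)) = -4*(-1 + f)*(2 + 7) = -4*(-1 + f)*9 = -4*(-9 + 9*f) = 36 - 36*f)
(s(13) + (4 - 1)²)*S(-9) = ((36 - 36*13) + (4 - 1)²)*(-9) = ((36 - 468) + 3²)*(-9) = (-432 + 9)*(-9) = -423*(-9) = 3807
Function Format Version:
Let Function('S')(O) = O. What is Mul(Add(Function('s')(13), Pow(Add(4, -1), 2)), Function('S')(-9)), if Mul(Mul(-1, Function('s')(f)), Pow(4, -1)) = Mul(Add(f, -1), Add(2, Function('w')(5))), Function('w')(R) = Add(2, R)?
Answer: 3807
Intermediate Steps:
Function('s')(f) = Add(36, Mul(-36, f)) (Function('s')(f) = Mul(-4, Mul(Add(f, -1), Add(2, Add(2, 5)))) = Mul(-4, Mul(Add(-1, f), Add(2, 7))) = Mul(-4, Mul(Add(-1, f), 9)) = Mul(-4, Add(-9, Mul(9, f))) = Add(36, Mul(-36, f)))
Mul(Add(Function('s')(13), Pow(Add(4, -1), 2)), Function('S')(-9)) = Mul(Add(Add(36, Mul(-36, 13)), Pow(Add(4, -1), 2)), -9) = Mul(Add(Add(36, -468), Pow(3, 2)), -9) = Mul(Add(-432, 9), -9) = Mul(-423, -9) = 3807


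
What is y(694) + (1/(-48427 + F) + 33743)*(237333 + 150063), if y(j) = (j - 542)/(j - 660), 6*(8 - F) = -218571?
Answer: 5329114280932448/407677 ≈ 1.3072e+10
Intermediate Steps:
F = 72873/2 (F = 8 - 1/6*(-218571) = 8 + 72857/2 = 72873/2 ≈ 36437.)
y(j) = (-542 + j)/(-660 + j)
y(694) + (1/(-48427 + F) + 33743)*(237333 + 150063) = (-542 + 694)/(-660 + 694) + (1/(-48427 + 72873/2) + 33743)*(237333 + 150063) = 152/34 + (1/(-23981/2) + 33743)*387396 = (1/34)*152 + (-2/23981 + 33743)*387396 = 76/17 + (809190881/23981)*387396 = 76/17 + 313477310535876/23981 = 5329114280932448/407677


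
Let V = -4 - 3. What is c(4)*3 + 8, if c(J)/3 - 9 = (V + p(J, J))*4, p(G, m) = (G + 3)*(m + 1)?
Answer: 1097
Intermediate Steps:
p(G, m) = (1 + m)*(3 + G) (p(G, m) = (3 + G)*(1 + m) = (1 + m)*(3 + G))
V = -7
c(J) = -21 + 12*J² + 48*J (c(J) = 27 + 3*((-7 + (3 + J + 3*J + J*J))*4) = 27 + 3*((-7 + (3 + J + 3*J + J²))*4) = 27 + 3*((-7 + (3 + J² + 4*J))*4) = 27 + 3*((-4 + J² + 4*J)*4) = 27 + 3*(-16 + 4*J² + 16*J) = 27 + (-48 + 12*J² + 48*J) = -21 + 12*J² + 48*J)
c(4)*3 + 8 = (-21 + 12*4² + 48*4)*3 + 8 = (-21 + 12*16 + 192)*3 + 8 = (-21 + 192 + 192)*3 + 8 = 363*3 + 8 = 1089 + 8 = 1097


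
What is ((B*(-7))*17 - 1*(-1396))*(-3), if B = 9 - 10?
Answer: -4545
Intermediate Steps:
B = -1
((B*(-7))*17 - 1*(-1396))*(-3) = (-1*(-7)*17 - 1*(-1396))*(-3) = (7*17 + 1396)*(-3) = (119 + 1396)*(-3) = 1515*(-3) = -4545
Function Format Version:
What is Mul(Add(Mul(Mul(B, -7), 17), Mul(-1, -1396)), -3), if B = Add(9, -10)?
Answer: -4545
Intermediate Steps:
B = -1
Mul(Add(Mul(Mul(B, -7), 17), Mul(-1, -1396)), -3) = Mul(Add(Mul(Mul(-1, -7), 17), Mul(-1, -1396)), -3) = Mul(Add(Mul(7, 17), 1396), -3) = Mul(Add(119, 1396), -3) = Mul(1515, -3) = -4545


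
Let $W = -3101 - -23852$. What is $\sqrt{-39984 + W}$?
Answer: $3 i \sqrt{2137} \approx 138.68 i$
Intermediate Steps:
$W = 20751$ ($W = -3101 + 23852 = 20751$)
$\sqrt{-39984 + W} = \sqrt{-39984 + 20751} = \sqrt{-19233} = 3 i \sqrt{2137}$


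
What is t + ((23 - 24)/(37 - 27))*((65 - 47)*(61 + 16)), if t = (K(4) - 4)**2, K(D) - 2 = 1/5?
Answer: -3384/25 ≈ -135.36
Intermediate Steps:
K(D) = 11/5 (K(D) = 2 + 1/5 = 11/5)
t = 81/25 (t = (11/5 - 4)**2 = (-9/5)**2 = 81/25 ≈ 3.2400)
t + ((23 - 24)/(37 - 27))*((65 - 47)*(61 + 16)) = 81/25 + ((23 - 24)/(37 - 27))*((65 - 47)*(61 + 16)) = 81/25 + (-1/10)*(18*77) = 81/25 - 1*1/10*1386 = 81/25 - 1/10*1386 = 81/25 - 693/5 = -3384/25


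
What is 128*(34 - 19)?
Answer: 1920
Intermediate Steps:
128*(34 - 19) = 128*15 = 1920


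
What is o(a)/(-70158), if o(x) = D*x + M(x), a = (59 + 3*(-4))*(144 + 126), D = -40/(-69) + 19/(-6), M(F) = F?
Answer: 154395/537878 ≈ 0.28704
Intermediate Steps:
D = -119/46 (D = -40*(-1/69) + 19*(-⅙) = 40/69 - 19/6 = -119/46 ≈ -2.5870)
a = 12690 (a = (59 - 12)*270 = 47*270 = 12690)
o(x) = -73*x/46 (o(x) = -119*x/46 + x = -73*x/46)
o(a)/(-70158) = -73/46*12690/(-70158) = -463185/23*(-1/70158) = 154395/537878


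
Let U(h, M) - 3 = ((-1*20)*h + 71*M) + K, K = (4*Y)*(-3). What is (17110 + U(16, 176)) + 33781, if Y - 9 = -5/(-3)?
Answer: 62942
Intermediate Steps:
Y = 32/3 (Y = 9 - 5/(-3) = 9 - 5*(-⅓) = 9 + 5/3 = 32/3 ≈ 10.667)
K = -128 (K = (4*(32/3))*(-3) = (128/3)*(-3) = -128)
U(h, M) = -125 - 20*h + 71*M (U(h, M) = 3 + (((-1*20)*h + 71*M) - 128) = 3 + ((-20*h + 71*M) - 128) = 3 + (-128 - 20*h + 71*M) = -125 - 20*h + 71*M)
(17110 + U(16, 176)) + 33781 = (17110 + (-125 - 20*16 + 71*176)) + 33781 = (17110 + (-125 - 320 + 12496)) + 33781 = (17110 + 12051) + 33781 = 29161 + 33781 = 62942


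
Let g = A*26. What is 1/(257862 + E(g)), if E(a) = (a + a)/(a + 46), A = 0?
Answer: 1/257862 ≈ 3.8780e-6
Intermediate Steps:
g = 0 (g = 0*26 = 0)
E(a) = 2*a/(46 + a) (E(a) = (2*a)/(46 + a) = 2*a/(46 + a))
1/(257862 + E(g)) = 1/(257862 + 2*0/(46 + 0)) = 1/(257862 + 2*0/46) = 1/(257862 + 2*0*(1/46)) = 1/(257862 + 0) = 1/257862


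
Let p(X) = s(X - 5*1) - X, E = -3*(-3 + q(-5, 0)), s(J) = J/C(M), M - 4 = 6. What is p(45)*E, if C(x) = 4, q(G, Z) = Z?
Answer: -315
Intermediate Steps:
M = 10 (M = 4 + 6 = 10)
s(J) = J/4
E = 9 (E = -3*(-3 + 0) = -3*(-3) = 9)
p(X) = -5/4 - 3*X/4 (p(X) = (X - 5*1)/4 - X = (X - 5)/4 - X = (-5 + X)/4 - X = (-5/4 + X/4) - X = -5/4 - 3*X/4)
p(45)*E = (-5/4 - 3/4*45)*9 = (-5/4 - 135/4)*9 = -35*9 = -315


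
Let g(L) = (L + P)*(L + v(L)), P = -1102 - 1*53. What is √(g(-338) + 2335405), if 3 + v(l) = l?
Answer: 12*√23258 ≈ 1830.1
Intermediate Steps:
v(l) = -3 + l
P = -1155 (P = -1102 - 53 = -1155)
g(L) = (-1155 + L)*(-3 + 2*L) (g(L) = (L - 1155)*(L + (-3 + L)) = (-1155 + L)*(-3 + 2*L))
√(g(-338) + 2335405) = √((3465 - 2313*(-338) + 2*(-338)²) + 2335405) = √((3465 + 781794 + 2*114244) + 2335405) = √((3465 + 781794 + 228488) + 2335405) = √(1013747 + 2335405) = √3349152 = 12*√23258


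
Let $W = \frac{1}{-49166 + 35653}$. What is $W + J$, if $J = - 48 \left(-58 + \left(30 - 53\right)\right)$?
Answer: $\frac{52538543}{13513} \approx 3888.0$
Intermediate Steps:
$W = - \frac{1}{13513}$ ($W = \frac{1}{-13513} = - \frac{1}{13513} \approx -7.4003 \cdot 10^{-5}$)
$J = 3888$ ($J = - 48 \left(-58 - 23\right) = \left(-48\right) \left(-81\right) = 3888$)
$W + J = - \frac{1}{13513} + 3888 = \frac{52538543}{13513}$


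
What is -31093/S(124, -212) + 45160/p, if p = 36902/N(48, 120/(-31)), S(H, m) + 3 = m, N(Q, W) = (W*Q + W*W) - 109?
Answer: -754149760077/3812253365 ≈ -197.82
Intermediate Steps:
N(Q, W) = -109 + W² + Q*W (N(Q, W) = (Q*W + W²) - 109 = (W² + Q*W) - 109 = -109 + W² + Q*W)
S(H, m) = -3 + m
p = -35462822/268909 (p = 36902/(-109 + (120/(-31))² + 48*(120/(-31))) = 36902/(-109 + (120*(-1/31))² + 48*(120*(-1/31))) = 36902/(-109 + (-120/31)² + 48*(-120/31)) = 36902/(-109 + 14400/961 - 5760/31) = 36902/(-268909/961) = 36902*(-961/268909) = -35462822/268909 ≈ -131.88)
-31093/S(124, -212) + 45160/p = -31093/(-3 - 212) + 45160/(-35462822/268909) = -31093/(-215) + 45160*(-268909/35462822) = -31093*(-1/215) - 6071965220/17731411 = 31093/215 - 6071965220/17731411 = -754149760077/3812253365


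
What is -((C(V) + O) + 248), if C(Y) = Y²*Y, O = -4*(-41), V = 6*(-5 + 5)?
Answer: -412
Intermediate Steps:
V = 0 (V = 6*0 = 0)
O = 164
C(Y) = Y³
-((C(V) + O) + 248) = -((0³ + 164) + 248) = -((0 + 164) + 248) = -(164 + 248) = -1*412 = -412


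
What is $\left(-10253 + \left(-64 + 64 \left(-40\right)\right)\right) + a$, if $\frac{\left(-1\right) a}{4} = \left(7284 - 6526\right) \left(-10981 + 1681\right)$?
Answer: $28184723$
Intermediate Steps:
$a = 28197600$ ($a = - 4 \left(7284 - 6526\right) \left(-10981 + 1681\right) = - 4 \cdot 758 \left(-9300\right) = \left(-4\right) \left(-7049400\right) = 28197600$)
$\left(-10253 + \left(-64 + 64 \left(-40\right)\right)\right) + a = \left(-10253 + \left(-64 + 64 \left(-40\right)\right)\right) + 28197600 = \left(-10253 - 2624\right) + 28197600 = -12877 + 28197600 = 28184723$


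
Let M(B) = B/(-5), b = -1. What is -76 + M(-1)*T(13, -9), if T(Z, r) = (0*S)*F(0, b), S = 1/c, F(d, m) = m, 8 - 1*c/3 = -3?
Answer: -76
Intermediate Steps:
c = 33 (c = 24 - 3*(-3) = 24 + 9 = 33)
S = 1/33 ≈ 0.030303
M(B) = -B/5 (M(B) = B*(-⅕) = -B/5)
T(Z, r) = 0 (T(Z, r) = (0*(1/33))*(-1) = 0*(-1) = 0)
-76 + M(-1)*T(13, -9) = -76 - ⅕*(-1)*0 = -76 + (⅕)*0 = -76 + 0 = -76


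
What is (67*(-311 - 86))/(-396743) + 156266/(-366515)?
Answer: -52248509153/145412260645 ≈ -0.35931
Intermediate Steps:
(67*(-311 - 86))/(-396743) + 156266/(-366515) = (67*(-397))*(-1/396743) + 156266*(-1/366515) = -26599*(-1/396743) - 156266/366515 = 26599/396743 - 156266/366515 = -52248509153/145412260645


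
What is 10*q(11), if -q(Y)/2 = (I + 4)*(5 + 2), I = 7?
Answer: -1540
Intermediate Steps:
q(Y) = -154 (q(Y) = -2*(7 + 4)*(5 + 2) = -22*7 = -2*77 = -154)
10*q(11) = 10*(-154) = -1540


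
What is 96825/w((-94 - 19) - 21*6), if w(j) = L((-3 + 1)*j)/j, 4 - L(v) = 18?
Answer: 23141175/14 ≈ 1.6529e+6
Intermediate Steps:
L(v) = -14 (L(v) = 4 - 1*18 = 4 - 18 = -14)
w(j) = -14/j
96825/w((-94 - 19) - 21*6) = 96825/((-14/((-94 - 19) - 21*6))) = 96825/((-14/(-113 - 126))) = 96825/((-14/(-239))) = 96825/((-14*(-1/239))) = 96825/(14/239) = 96825*(239/14) = 23141175/14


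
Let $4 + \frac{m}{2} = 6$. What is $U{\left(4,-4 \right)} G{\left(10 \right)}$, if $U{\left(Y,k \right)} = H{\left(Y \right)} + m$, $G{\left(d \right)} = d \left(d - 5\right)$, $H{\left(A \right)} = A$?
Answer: $400$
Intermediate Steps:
$m = 4$ ($m = -8 + 2 \cdot 6 = -8 + 12 = 4$)
$G{\left(d \right)} = d \left(-5 + d\right)$
$U{\left(Y,k \right)} = 4 + Y$ ($U{\left(Y,k \right)} = Y + 4 = 4 + Y$)
$U{\left(4,-4 \right)} G{\left(10 \right)} = \left(4 + 4\right) 10 \left(-5 + 10\right) = 8 \cdot 10 \cdot 5 = 8 \cdot 50 = 400$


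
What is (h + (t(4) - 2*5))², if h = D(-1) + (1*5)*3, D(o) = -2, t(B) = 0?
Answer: 9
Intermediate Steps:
h = 13 (h = -2 + (1*5)*3 = -2 + 5*3 = -2 + 15 = 13)
(h + (t(4) - 2*5))² = (13 + (0 - 2*5))² = (13 + (0 - 10))² = (13 - 10)² = 3² = 9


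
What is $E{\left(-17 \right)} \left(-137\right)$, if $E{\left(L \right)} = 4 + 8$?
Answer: $-1644$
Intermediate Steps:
$E{\left(L \right)} = 12$
$E{\left(-17 \right)} \left(-137\right) = 12 \left(-137\right) = -1644$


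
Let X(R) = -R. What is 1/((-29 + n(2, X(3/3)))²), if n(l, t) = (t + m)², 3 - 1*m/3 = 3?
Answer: 1/784 ≈ 0.0012755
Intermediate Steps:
m = 0 (m = 9 - 3*3 = 9 - 9 = 0)
n(l, t) = t² (n(l, t) = (t + 0)² = t²)
1/((-29 + n(2, X(3/3)))²) = 1/((-29 + (-3/3)²)²) = 1/((-29 + (-1*1)²)²) = 1/((-29 + (-1)²)²) = 1/((-29 + 1)²) = 1/((-28)²) = 1/784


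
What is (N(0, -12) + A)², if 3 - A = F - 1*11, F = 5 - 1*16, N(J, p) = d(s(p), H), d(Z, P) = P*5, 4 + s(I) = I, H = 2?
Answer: 1225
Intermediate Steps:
s(I) = -4 + I
d(Z, P) = 5*P
N(J, p) = 10 (N(J, p) = 5*2 = 10)
F = -11 (F = 5 - 16 = -11)
A = 25 (A = 3 - (-11 - 1*11) = 3 - (-11 - 11) = 3 - 1*(-22) = 3 + 22 = 25)
(N(0, -12) + A)² = (10 + 25)² = 35² = 1225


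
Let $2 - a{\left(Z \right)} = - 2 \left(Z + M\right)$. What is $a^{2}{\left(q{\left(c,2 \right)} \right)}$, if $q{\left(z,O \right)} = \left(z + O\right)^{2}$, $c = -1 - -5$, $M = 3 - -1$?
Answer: $6724$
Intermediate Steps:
$M = 4$ ($M = 3 + 1 = 4$)
$c = 4$ ($c = -1 + 5 = 4$)
$q{\left(z,O \right)} = \left(O + z\right)^{2}$
$a{\left(Z \right)} = 10 + 2 Z$ ($a{\left(Z \right)} = 2 - - 2 \left(Z + 4\right) = 2 - - 2 \left(4 + Z\right) = 2 - \left(-8 - 2 Z\right) = 2 + \left(8 + 2 Z\right) = 10 + 2 Z$)
$a^{2}{\left(q{\left(c,2 \right)} \right)} = \left(10 + 2 \left(2 + 4\right)^{2}\right)^{2} = \left(10 + 2 \cdot 6^{2}\right)^{2} = \left(10 + 2 \cdot 36\right)^{2} = \left(10 + 72\right)^{2} = 82^{2} = 6724$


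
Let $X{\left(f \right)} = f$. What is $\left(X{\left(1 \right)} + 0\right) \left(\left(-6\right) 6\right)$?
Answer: $-36$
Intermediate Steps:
$\left(X{\left(1 \right)} + 0\right) \left(\left(-6\right) 6\right) = \left(1 + 0\right) \left(\left(-6\right) 6\right) = 1 \left(-36\right) = -36$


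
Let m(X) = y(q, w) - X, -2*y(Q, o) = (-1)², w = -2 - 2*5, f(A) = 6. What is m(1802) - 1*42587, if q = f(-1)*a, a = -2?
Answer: -88779/2 ≈ -44390.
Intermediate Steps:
q = -12 (q = 6*(-2) = -12)
w = -12 (w = -2 - 10 = -12)
y(Q, o) = -½ (y(Q, o) = -½*(-1)² = -½*1 = -½)
m(X) = -½ - X
m(1802) - 1*42587 = (-½ - 1*1802) - 1*42587 = (-½ - 1802) - 42587 = -3605/2 - 42587 = -88779/2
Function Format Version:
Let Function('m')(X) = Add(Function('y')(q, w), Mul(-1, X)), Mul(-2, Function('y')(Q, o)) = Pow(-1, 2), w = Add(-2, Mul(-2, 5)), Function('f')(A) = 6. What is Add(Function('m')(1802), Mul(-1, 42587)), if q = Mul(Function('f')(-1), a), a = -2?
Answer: Rational(-88779, 2) ≈ -44390.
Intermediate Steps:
q = -12 (q = Mul(6, -2) = -12)
w = -12 (w = Add(-2, -10) = -12)
Function('y')(Q, o) = Rational(-1, 2) (Function('y')(Q, o) = Mul(Rational(-1, 2), Pow(-1, 2)) = Mul(Rational(-1, 2), 1) = Rational(-1, 2))
Function('m')(X) = Add(Rational(-1, 2), Mul(-1, X))
Add(Function('m')(1802), Mul(-1, 42587)) = Add(Add(Rational(-1, 2), Mul(-1, 1802)), Mul(-1, 42587)) = Add(Add(Rational(-1, 2), -1802), -42587) = Add(Rational(-3605, 2), -42587) = Rational(-88779, 2)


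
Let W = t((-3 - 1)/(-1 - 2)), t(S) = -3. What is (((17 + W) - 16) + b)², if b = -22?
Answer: 576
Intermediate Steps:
W = -3
(((17 + W) - 16) + b)² = (((17 - 3) - 16) - 22)² = ((14 - 16) - 22)² = (-2 - 22)² = (-24)² = 576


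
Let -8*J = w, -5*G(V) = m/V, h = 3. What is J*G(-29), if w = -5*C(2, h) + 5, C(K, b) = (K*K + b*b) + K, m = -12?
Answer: -21/29 ≈ -0.72414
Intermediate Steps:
G(V) = 12/(5*V) (G(V) = -(-12)/(5*V) = 12/(5*V))
C(K, b) = K + K² + b² (C(K, b) = (K² + b²) + K = K + K² + b²)
w = -70 (w = -5*(2 + 2² + 3²) + 5 = -5*(2 + 4 + 9) + 5 = -5*15 + 5 = -75 + 5 = -70)
J = 35/4 (J = -⅛*(-70) = 35/4 ≈ 8.7500)
J*G(-29) = 35*((12/5)/(-29))/4 = 35*((12/5)*(-1/29))/4 = (35/4)*(-12/145) = -21/29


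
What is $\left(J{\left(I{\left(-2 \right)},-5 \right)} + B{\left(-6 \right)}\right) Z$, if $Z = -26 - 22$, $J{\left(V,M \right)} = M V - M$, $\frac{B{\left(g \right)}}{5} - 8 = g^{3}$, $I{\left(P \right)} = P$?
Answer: $49200$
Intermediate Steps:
$B{\left(g \right)} = 40 + 5 g^{3}$
$J{\left(V,M \right)} = - M + M V$
$Z = -48$
$\left(J{\left(I{\left(-2 \right)},-5 \right)} + B{\left(-6 \right)}\right) Z = \left(- 5 \left(-1 - 2\right) + \left(40 + 5 \left(-6\right)^{3}\right)\right) \left(-48\right) = \left(\left(-5\right) \left(-3\right) + \left(40 + 5 \left(-216\right)\right)\right) \left(-48\right) = \left(15 + \left(40 - 1080\right)\right) \left(-48\right) = \left(15 - 1040\right) \left(-48\right) = \left(-1025\right) \left(-48\right) = 49200$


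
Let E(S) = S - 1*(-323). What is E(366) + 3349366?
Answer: 3350055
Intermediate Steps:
E(S) = 323 + S (E(S) = S + 323 = 323 + S)
E(366) + 3349366 = (323 + 366) + 3349366 = 689 + 3349366 = 3350055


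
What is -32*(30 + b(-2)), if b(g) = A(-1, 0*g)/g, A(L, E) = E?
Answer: -960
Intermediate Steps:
b(g) = 0 (b(g) = (0*g)/g = 0/g = 0)
-32*(30 + b(-2)) = -32*(30 + 0) = -32*30 = -960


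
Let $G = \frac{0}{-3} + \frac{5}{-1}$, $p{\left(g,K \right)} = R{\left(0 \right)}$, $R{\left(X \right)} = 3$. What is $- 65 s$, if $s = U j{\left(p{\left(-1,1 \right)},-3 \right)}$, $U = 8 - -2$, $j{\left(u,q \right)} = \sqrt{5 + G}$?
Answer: $0$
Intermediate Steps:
$p{\left(g,K \right)} = 3$
$G = -5$ ($G = 0 \left(- \frac{1}{3}\right) + 5 \left(-1\right) = 0 - 5 = -5$)
$j{\left(u,q \right)} = 0$ ($j{\left(u,q \right)} = \sqrt{5 - 5} = \sqrt{0} = 0$)
$U = 10$ ($U = 8 + 2 = 10$)
$s = 0$ ($s = 10 \cdot 0 = 0$)
$- 65 s = \left(-65\right) 0 = 0$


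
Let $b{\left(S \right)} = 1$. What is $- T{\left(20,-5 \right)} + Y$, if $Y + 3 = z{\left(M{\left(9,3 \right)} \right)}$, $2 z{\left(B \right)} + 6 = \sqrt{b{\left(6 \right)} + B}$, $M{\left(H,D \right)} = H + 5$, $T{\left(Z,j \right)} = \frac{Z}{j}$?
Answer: $-2 + \frac{\sqrt{15}}{2} \approx -0.063508$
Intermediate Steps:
$M{\left(H,D \right)} = 5 + H$
$z{\left(B \right)} = -3 + \frac{\sqrt{1 + B}}{2}$
$Y = -6 + \frac{\sqrt{15}}{2}$ ($Y = -3 - \left(3 - \frac{\sqrt{1 + \left(5 + 9\right)}}{2}\right) = -3 - \left(3 - \frac{\sqrt{1 + 14}}{2}\right) = -3 - \left(3 - \frac{\sqrt{15}}{2}\right) = -6 + \frac{\sqrt{15}}{2} \approx -4.0635$)
$- T{\left(20,-5 \right)} + Y = - \frac{20}{-5} - \left(6 - \frac{\sqrt{15}}{2}\right) = - \frac{20 \left(-1\right)}{5} - \left(6 - \frac{\sqrt{15}}{2}\right) = \left(-1\right) \left(-4\right) - \left(6 - \frac{\sqrt{15}}{2}\right) = 4 - \left(6 - \frac{\sqrt{15}}{2}\right) = -2 + \frac{\sqrt{15}}{2}$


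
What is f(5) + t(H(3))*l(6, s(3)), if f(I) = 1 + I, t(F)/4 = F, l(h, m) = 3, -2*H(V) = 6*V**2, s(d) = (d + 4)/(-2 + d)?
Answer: -318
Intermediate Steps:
s(d) = (4 + d)/(-2 + d)
H(V) = -3*V**2
t(F) = 4*F
f(5) + t(H(3))*l(6, s(3)) = (1 + 5) + (4*(-3*3**2))*3 = 6 + (4*(-3*9))*3 = 6 + (4*(-27))*3 = 6 - 108*3 = 6 - 324 = -318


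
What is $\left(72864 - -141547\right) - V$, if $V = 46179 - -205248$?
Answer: $-37016$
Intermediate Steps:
$V = 251427$ ($V = 46179 + 205248 = 251427$)
$\left(72864 - -141547\right) - V = \left(72864 - -141547\right) - 251427 = \left(72864 + 141547\right) - 251427 = 214411 - 251427 = -37016$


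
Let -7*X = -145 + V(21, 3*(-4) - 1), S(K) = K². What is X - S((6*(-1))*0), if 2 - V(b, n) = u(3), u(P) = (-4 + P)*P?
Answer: 20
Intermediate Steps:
u(P) = P*(-4 + P)
V(b, n) = 5 (V(b, n) = 2 - 3*(-4 + 3) = 2 - 3*(-1) = 2 - 1*(-3) = 2 + 3 = 5)
X = 20 (X = -(-145 + 5)/7 = -⅐*(-140) = 20)
X - S((6*(-1))*0) = 20 - ((6*(-1))*0)² = 20 - (-6*0)² = 20 - 1*0² = 20 - 1*0 = 20 + 0 = 20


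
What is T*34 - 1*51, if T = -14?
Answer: -527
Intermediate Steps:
T*34 - 1*51 = -14*34 - 1*51 = -476 - 51 = -527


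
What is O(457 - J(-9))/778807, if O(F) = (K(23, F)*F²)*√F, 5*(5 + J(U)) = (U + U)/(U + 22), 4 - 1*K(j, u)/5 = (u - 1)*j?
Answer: -2489604053520384*√122070/2780438340875 ≈ -3.1284e+5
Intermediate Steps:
K(j, u) = 20 - 5*j*(-1 + u) (K(j, u) = 20 - 5*(u - 1)*j = 20 - 5*(-1 + u)*j = 20 - 5*j*(-1 + u))
J(U) = -5 + 2*U/(5*(22 + U)) (J(U) = -5 + ((U + U)/(U + 22))/5 = -5 + ((2*U)/(22 + U))/5 = -5 + (2*U/(22 + U))/5 = -5 + 2*U/(5*(22 + U)))
O(F) = F^(5/2)*(135 - 115*F) (O(F) = ((20 + 5*23 - 5*23*F)*F²)*√F = ((20 + 115 - 115*F)*F²)*√F = ((135 - 115*F)*F²)*√F = (F²*(135 - 115*F))*√F = F^(5/2)*(135 - 115*F))
O(457 - J(-9))/778807 = ((457 - (-550 - 23*(-9))/(5*(22 - 9)))^(5/2)*(135 - 115*(457 - (-550 - 23*(-9))/(5*(22 - 9)))))/778807 = ((457 - (-550 + 207)/(5*13))^(5/2)*(135 - 115*(457 - (-550 + 207)/(5*13))))*(1/778807) = ((457 - (-343)/(5*13))^(5/2)*(135 - 115*(457 - (-343)/(5*13))))*(1/778807) = ((457 - 1*(-343/65))^(5/2)*(135 - 115*(457 - 1*(-343/65))))*(1/778807) = ((457 + 343/65)^(5/2)*(135 - 115*(457 + 343/65)))*(1/778807) = ((30048/65)^(5/2)*(135 - 115*30048/65))*(1/778807) = ((3611529216*√122070/274625)*(135 - 691104/13))*(1/778807) = ((3611529216*√122070/274625)*(-689349/13))*(1/778807) = -2489604053520384*√122070/3570125*(1/778807) = -2489604053520384*√122070/2780438340875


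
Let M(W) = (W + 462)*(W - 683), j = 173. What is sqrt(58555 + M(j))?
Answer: I*sqrt(265295) ≈ 515.07*I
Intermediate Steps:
M(W) = (-683 + W)*(462 + W) (M(W) = (462 + W)*(-683 + W) = (-683 + W)*(462 + W))
sqrt(58555 + M(j)) = sqrt(58555 + (-315546 + 173**2 - 221*173)) = sqrt(58555 + (-315546 + 29929 - 38233)) = sqrt(58555 - 323850) = sqrt(-265295) = I*sqrt(265295)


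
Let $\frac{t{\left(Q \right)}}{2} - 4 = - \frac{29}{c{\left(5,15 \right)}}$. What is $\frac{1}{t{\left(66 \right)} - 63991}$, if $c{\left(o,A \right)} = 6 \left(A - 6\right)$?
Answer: $- \frac{27}{1727570} \approx -1.5629 \cdot 10^{-5}$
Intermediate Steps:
$c{\left(o,A \right)} = -36 + 6 A$ ($c{\left(o,A \right)} = 6 \left(A - 6\right) = 6 \left(-6 + A\right) = -36 + 6 A$)
$t{\left(Q \right)} = \frac{187}{27}$ ($t{\left(Q \right)} = 8 + 2 \left(- \frac{29}{-36 + 6 \cdot 15}\right) = 8 + 2 \left(- \frac{29}{-36 + 90}\right) = 8 + 2 \left(- \frac{29}{54}\right) = 8 - \frac{29}{27} = \frac{187}{27}$)
$\frac{1}{t{\left(66 \right)} - 63991} = \frac{1}{\frac{187}{27} - 63991} = \frac{1}{- \frac{1727570}{27}} = - \frac{27}{1727570}$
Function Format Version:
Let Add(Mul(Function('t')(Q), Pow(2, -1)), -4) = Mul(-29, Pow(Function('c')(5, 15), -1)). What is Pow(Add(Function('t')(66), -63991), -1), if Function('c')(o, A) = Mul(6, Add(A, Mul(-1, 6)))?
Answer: Rational(-27, 1727570) ≈ -1.5629e-5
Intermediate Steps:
Function('c')(o, A) = Add(-36, Mul(6, A)) (Function('c')(o, A) = Mul(6, Add(A, -6)) = Mul(6, Add(-6, A)) = Add(-36, Mul(6, A)))
Function('t')(Q) = Rational(187, 27) (Function('t')(Q) = Add(8, Mul(2, Mul(-29, Pow(Add(-36, Mul(6, 15)), -1)))) = Add(8, Mul(2, Mul(-29, Pow(Add(-36, 90), -1)))) = Add(8, Mul(2, Mul(-29, Pow(54, -1)))) = Add(8, Mul(2, Mul(-29, Rational(1, 54)))) = Add(8, Mul(2, Rational(-29, 54))) = Add(8, Rational(-29, 27)) = Rational(187, 27))
Pow(Add(Function('t')(66), -63991), -1) = Pow(Add(Rational(187, 27), -63991), -1) = Pow(Rational(-1727570, 27), -1) = Rational(-27, 1727570)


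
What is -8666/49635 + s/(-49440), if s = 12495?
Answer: -69909091/163596960 ≈ -0.42733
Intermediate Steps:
-8666/49635 + s/(-49440) = -8666/49635 + 12495/(-49440) = -8666*1/49635 + 12495*(-1/49440) = -8666/49635 - 833/3296 = -69909091/163596960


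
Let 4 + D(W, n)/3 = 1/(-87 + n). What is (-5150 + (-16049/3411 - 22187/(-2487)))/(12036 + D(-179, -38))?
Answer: -1818853856500/4250053173843 ≈ -0.42796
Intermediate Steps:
D(W, n) = -12 + 3/(-87 + n)
(-5150 + (-16049/3411 - 22187/(-2487)))/(12036 + D(-179, -38)) = (-5150 + (-16049/3411 - 22187/(-2487)))/(12036 + 3*(349 - 4*(-38))/(-87 - 38)) = (-5150 + (-16049*1/3411 - 22187*(-1/2487)))/(12036 + 3*(349 + 152)/(-125)) = (-5150 + (-16049/3411 + 22187/2487))/(12036 + 3*(-1/125)*501) = (-5150 + 11921998/2827719)/(12036 - 1503/125) = -14550830852/(2827719*1502997/125) = -14550830852/2827719*125/1502997 = -1818853856500/4250053173843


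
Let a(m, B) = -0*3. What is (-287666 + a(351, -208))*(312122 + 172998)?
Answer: -139552529920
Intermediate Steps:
a(m, B) = 0 (a(m, B) = -29*0 = 0)
(-287666 + a(351, -208))*(312122 + 172998) = (-287666 + 0)*(312122 + 172998) = -287666*485120 = -139552529920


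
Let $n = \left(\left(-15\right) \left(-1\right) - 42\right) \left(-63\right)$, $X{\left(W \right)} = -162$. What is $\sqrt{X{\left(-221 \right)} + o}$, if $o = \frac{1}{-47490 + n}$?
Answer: $\frac{i \sqrt{339654514191}}{45789} \approx 12.728 i$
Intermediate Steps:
$n = 1701$ ($n = \left(15 - 42\right) \left(-63\right) = \left(-27\right) \left(-63\right) = 1701$)
$o = - \frac{1}{45789}$ ($o = \frac{1}{-47490 + 1701} = \frac{1}{-45789} = - \frac{1}{45789} \approx -2.1839 \cdot 10^{-5}$)
$\sqrt{X{\left(-221 \right)} + o} = \sqrt{-162 - \frac{1}{45789}} = \sqrt{- \frac{7417819}{45789}} = \frac{i \sqrt{339654514191}}{45789}$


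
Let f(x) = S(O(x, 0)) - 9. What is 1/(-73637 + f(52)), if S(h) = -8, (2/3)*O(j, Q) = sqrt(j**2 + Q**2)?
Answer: -1/73654 ≈ -1.3577e-5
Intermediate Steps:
O(j, Q) = 3*sqrt(Q**2 + j**2)/2 (O(j, Q) = 3*sqrt(j**2 + Q**2)/2 = 3*sqrt(Q**2 + j**2)/2)
f(x) = -17 (f(x) = -8 - 9 = -17)
1/(-73637 + f(52)) = 1/(-73637 - 17) = 1/(-73654) = -1/73654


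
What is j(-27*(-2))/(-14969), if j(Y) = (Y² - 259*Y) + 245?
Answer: 10825/14969 ≈ 0.72316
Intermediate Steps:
j(Y) = 245 + Y² - 259*Y
j(-27*(-2))/(-14969) = (245 + (-27*(-2))² - (-6993)*(-2))/(-14969) = (245 + 54² - 259*54)*(-1/14969) = (245 + 2916 - 13986)*(-1/14969) = -10825*(-1/14969) = 10825/14969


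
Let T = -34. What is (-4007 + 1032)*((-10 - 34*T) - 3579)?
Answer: 7238175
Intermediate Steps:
(-4007 + 1032)*((-10 - 34*T) - 3579) = (-4007 + 1032)*((-10 - 34*(-34)) - 3579) = -2975*((-10 + 1156) - 3579) = -2975*(1146 - 3579) = -2975*(-2433) = 7238175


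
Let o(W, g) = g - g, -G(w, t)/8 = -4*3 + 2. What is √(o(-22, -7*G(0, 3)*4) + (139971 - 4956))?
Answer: √135015 ≈ 367.44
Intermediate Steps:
G(w, t) = 80 (G(w, t) = -8*(-4*3 + 2) = -8*(-12 + 2) = -8*(-10) = 80)
o(W, g) = 0
√(o(-22, -7*G(0, 3)*4) + (139971 - 4956)) = √(0 + (139971 - 4956)) = √(0 + 135015) = √135015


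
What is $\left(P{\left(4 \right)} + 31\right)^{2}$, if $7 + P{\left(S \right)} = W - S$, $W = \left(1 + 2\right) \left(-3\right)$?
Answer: $121$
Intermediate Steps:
$W = -9$ ($W = 3 \left(-3\right) = -9$)
$P{\left(S \right)} = -16 - S$ ($P{\left(S \right)} = -7 - \left(9 + S\right) = -16 - S$)
$\left(P{\left(4 \right)} + 31\right)^{2} = \left(\left(-16 - 4\right) + 31\right)^{2} = \left(-20 + 31\right)^{2} = 11^{2} = 121$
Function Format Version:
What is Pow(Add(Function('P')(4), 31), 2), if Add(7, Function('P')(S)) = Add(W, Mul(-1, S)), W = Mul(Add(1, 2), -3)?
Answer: 121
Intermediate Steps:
W = -9 (W = Mul(3, -3) = -9)
Function('P')(S) = Add(-16, Mul(-1, S)) (Function('P')(S) = Add(-7, Add(-9, Mul(-1, S))) = Add(-16, Mul(-1, S)))
Pow(Add(Function('P')(4), 31), 2) = Pow(Add(Add(-16, Mul(-1, 4)), 31), 2) = Pow(Add(Add(-16, -4), 31), 2) = Pow(Add(-20, 31), 2) = Pow(11, 2) = 121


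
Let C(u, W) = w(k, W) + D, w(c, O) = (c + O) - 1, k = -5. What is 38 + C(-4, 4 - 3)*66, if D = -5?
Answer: -622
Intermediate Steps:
w(c, O) = -1 + O + c (w(c, O) = (O + c) - 1 = -1 + O + c)
C(u, W) = -11 + W (C(u, W) = (-1 + W - 5) - 5 = (-6 + W) - 5 = -11 + W)
38 + C(-4, 4 - 3)*66 = 38 + (-11 + (4 - 3))*66 = 38 + (-11 + 1)*66 = 38 - 10*66 = 38 - 660 = -622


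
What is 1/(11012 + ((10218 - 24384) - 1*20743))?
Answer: -1/23897 ≈ -4.1846e-5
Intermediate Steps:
1/(11012 + ((10218 - 24384) - 1*20743)) = 1/(11012 + (-14166 - 20743)) = 1/(11012 - 34909) = 1/(-23897) = -1/23897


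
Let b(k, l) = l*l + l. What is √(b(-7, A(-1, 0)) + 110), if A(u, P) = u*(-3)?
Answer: √122 ≈ 11.045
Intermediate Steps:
A(u, P) = -3*u
b(k, l) = l + l² (b(k, l) = l² + l = l + l²)
√(b(-7, A(-1, 0)) + 110) = √((-3*(-1))*(1 - 3*(-1)) + 110) = √(3*(1 + 3) + 110) = √(3*4 + 110) = √(12 + 110) = √122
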